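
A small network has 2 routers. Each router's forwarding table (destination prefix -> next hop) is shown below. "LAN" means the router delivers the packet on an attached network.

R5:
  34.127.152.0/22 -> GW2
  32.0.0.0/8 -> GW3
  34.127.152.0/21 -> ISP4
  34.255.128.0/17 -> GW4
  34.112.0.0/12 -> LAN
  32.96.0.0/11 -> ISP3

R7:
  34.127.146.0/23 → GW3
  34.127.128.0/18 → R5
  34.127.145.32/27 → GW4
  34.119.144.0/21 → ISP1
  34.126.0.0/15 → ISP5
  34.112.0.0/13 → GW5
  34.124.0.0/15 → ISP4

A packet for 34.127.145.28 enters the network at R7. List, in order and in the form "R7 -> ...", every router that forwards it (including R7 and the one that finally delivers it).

At R7: longest match for 34.127.145.28 is 34.127.128.0/18 -> R5
At R5: longest match for 34.127.145.28 is 34.112.0.0/12 -> LAN

R7 -> R5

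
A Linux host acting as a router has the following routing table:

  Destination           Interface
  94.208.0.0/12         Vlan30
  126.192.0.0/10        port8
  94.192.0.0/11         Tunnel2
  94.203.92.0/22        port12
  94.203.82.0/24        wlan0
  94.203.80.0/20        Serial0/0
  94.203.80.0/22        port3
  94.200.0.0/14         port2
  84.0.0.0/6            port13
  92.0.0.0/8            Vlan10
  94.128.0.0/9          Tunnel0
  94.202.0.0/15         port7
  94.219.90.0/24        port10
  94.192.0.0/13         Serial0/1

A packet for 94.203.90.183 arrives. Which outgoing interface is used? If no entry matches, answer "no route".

Routes whose prefix contains 94.203.90.183:
  94.128.0.0/9 (94.128.0.0 - 94.255.255.255) -> Tunnel0
  94.192.0.0/11 (94.192.0.0 - 94.223.255.255) -> Tunnel2
  94.200.0.0/14 (94.200.0.0 - 94.203.255.255) -> port2
  94.202.0.0/15 (94.202.0.0 - 94.203.255.255) -> port7
  94.203.80.0/20 (94.203.80.0 - 94.203.95.255) -> Serial0/0
More-specific entries that do NOT match:
  94.203.82.0/24 (94.203.82.0 - 94.203.82.255) does not contain 94.203.90.183
  94.219.90.0/24 (94.219.90.0 - 94.219.90.255) does not contain 94.203.90.183
  94.203.92.0/22 (94.203.92.0 - 94.203.95.255) does not contain 94.203.90.183
  94.203.80.0/22 (94.203.80.0 - 94.203.83.255) does not contain 94.203.90.183
Longest matching prefix is /20 -> interface Serial0/0.

Serial0/0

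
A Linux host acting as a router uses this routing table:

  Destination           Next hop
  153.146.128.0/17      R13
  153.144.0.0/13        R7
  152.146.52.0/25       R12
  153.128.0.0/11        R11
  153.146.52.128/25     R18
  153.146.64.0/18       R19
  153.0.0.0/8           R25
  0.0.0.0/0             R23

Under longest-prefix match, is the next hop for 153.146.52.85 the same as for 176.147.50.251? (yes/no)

153.146.52.85: longest match 153.144.0.0/13 -> R7
176.147.50.251: longest match 0.0.0.0/0 -> R23

no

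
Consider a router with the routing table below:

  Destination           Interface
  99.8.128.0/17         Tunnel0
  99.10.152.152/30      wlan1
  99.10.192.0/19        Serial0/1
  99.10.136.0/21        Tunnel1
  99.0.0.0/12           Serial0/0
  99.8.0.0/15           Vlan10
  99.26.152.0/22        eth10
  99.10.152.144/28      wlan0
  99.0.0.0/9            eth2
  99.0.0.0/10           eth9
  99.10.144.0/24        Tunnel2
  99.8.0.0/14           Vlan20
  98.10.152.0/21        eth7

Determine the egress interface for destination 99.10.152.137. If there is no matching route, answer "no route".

Vlan20

Routes whose prefix contains 99.10.152.137:
  99.0.0.0/9 (99.0.0.0 - 99.127.255.255) -> eth2
  99.0.0.0/10 (99.0.0.0 - 99.63.255.255) -> eth9
  99.0.0.0/12 (99.0.0.0 - 99.15.255.255) -> Serial0/0
  99.8.0.0/14 (99.8.0.0 - 99.11.255.255) -> Vlan20
More-specific entries that do NOT match:
  99.10.152.152/30 (99.10.152.152 - 99.10.152.155) does not contain 99.10.152.137
  99.10.152.144/28 (99.10.152.144 - 99.10.152.159) does not contain 99.10.152.137
  99.10.144.0/24 (99.10.144.0 - 99.10.144.255) does not contain 99.10.152.137
  99.26.152.0/22 (99.26.152.0 - 99.26.155.255) does not contain 99.10.152.137
  99.10.136.0/21 (99.10.136.0 - 99.10.143.255) does not contain 99.10.152.137
  98.10.152.0/21 (98.10.152.0 - 98.10.159.255) does not contain 99.10.152.137
  99.10.192.0/19 (99.10.192.0 - 99.10.223.255) does not contain 99.10.152.137
  99.8.128.0/17 (99.8.128.0 - 99.8.255.255) does not contain 99.10.152.137
  99.8.0.0/15 (99.8.0.0 - 99.9.255.255) does not contain 99.10.152.137
Longest matching prefix is /14 -> interface Vlan20.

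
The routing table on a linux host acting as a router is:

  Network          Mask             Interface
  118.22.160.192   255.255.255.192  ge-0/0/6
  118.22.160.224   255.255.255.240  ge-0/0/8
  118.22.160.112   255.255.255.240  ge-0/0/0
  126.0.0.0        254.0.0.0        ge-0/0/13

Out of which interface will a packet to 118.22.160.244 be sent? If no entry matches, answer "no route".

ge-0/0/6

Routes whose prefix contains 118.22.160.244:
  118.22.160.192/26 (118.22.160.192 - 118.22.160.255) -> ge-0/0/6
More-specific entries that do NOT match:
  118.22.160.224/28 (118.22.160.224 - 118.22.160.239) does not contain 118.22.160.244
  118.22.160.112/28 (118.22.160.112 - 118.22.160.127) does not contain 118.22.160.244
Longest matching prefix is /26 -> interface ge-0/0/6.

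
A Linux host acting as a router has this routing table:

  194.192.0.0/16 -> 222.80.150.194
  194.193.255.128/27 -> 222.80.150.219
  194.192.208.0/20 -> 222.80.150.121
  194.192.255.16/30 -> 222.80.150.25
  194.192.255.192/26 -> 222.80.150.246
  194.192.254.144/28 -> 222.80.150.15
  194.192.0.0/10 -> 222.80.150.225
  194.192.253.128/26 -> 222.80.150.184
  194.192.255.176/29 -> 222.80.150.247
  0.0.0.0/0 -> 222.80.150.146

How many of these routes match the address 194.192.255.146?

3

Prefixes containing 194.192.255.146:
  0.0.0.0/0 (default, matches everything)
  194.192.0.0/10 (194.192.0.0 - 194.255.255.255)
  194.192.0.0/16 (194.192.0.0 - 194.192.255.255)
Total matching entries: 3.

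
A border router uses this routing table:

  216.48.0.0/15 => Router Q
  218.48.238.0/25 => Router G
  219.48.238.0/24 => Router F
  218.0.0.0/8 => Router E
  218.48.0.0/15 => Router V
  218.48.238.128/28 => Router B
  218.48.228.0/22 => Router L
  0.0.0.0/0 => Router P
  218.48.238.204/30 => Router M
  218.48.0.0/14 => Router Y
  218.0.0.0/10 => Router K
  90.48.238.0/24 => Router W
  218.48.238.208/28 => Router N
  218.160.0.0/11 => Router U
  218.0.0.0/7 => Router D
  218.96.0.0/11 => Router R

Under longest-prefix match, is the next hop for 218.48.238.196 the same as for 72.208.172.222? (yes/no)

218.48.238.196: longest match 218.48.0.0/15 -> Router V
72.208.172.222: longest match 0.0.0.0/0 -> Router P

no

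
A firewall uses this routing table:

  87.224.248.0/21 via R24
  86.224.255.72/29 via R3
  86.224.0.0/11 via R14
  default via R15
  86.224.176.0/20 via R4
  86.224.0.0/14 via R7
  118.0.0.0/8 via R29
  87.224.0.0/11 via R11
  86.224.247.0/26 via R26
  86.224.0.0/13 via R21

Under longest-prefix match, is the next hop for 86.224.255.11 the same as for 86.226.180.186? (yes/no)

yes

86.224.255.11: longest match 86.224.0.0/14 -> R7
86.226.180.186: longest match 86.224.0.0/14 -> R7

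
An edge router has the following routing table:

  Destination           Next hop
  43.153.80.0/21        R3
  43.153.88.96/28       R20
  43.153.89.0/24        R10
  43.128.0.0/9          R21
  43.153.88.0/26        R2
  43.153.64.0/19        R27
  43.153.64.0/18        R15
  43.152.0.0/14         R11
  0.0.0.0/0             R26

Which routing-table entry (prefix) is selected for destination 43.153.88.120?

43.153.64.0/19

Entries matching 43.153.88.120:
  0.0.0.0/0 (default, matches everything)
  43.128.0.0/9 (43.128.0.0 - 43.255.255.255)
  43.152.0.0/14 (43.152.0.0 - 43.155.255.255)
  43.153.64.0/18 (43.153.64.0 - 43.153.127.255)
  43.153.64.0/19 (43.153.64.0 - 43.153.95.255)
Most specific is 43.153.64.0/19.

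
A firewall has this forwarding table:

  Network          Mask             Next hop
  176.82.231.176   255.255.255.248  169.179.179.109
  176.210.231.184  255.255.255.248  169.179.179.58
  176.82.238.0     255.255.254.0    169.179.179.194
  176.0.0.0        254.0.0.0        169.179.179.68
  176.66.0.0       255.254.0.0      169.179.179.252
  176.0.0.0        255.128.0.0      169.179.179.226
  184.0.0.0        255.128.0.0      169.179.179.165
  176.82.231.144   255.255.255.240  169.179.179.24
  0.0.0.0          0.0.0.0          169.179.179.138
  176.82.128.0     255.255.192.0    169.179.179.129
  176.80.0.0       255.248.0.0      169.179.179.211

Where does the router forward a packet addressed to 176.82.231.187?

Routes whose prefix contains 176.82.231.187:
  0.0.0.0/0 (default, matches everything) -> 169.179.179.138
  176.0.0.0/7 (176.0.0.0 - 177.255.255.255) -> 169.179.179.68
  176.0.0.0/9 (176.0.0.0 - 176.127.255.255) -> 169.179.179.226
  176.80.0.0/13 (176.80.0.0 - 176.87.255.255) -> 169.179.179.211
More-specific entries that do NOT match:
  176.82.231.176/29 (176.82.231.176 - 176.82.231.183) does not contain 176.82.231.187
  176.210.231.184/29 (176.210.231.184 - 176.210.231.191) does not contain 176.82.231.187
  176.82.231.144/28 (176.82.231.144 - 176.82.231.159) does not contain 176.82.231.187
  176.82.238.0/23 (176.82.238.0 - 176.82.239.255) does not contain 176.82.231.187
  176.82.128.0/18 (176.82.128.0 - 176.82.191.255) does not contain 176.82.231.187
  176.66.0.0/15 (176.66.0.0 - 176.67.255.255) does not contain 176.82.231.187
Longest matching prefix is /13 -> next hop 169.179.179.211.

169.179.179.211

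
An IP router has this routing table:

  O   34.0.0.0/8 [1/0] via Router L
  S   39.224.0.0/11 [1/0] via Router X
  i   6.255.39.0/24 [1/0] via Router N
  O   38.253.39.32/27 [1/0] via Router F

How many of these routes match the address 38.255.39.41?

No listed prefix contains 38.255.39.41.
Total matching entries: 0.

0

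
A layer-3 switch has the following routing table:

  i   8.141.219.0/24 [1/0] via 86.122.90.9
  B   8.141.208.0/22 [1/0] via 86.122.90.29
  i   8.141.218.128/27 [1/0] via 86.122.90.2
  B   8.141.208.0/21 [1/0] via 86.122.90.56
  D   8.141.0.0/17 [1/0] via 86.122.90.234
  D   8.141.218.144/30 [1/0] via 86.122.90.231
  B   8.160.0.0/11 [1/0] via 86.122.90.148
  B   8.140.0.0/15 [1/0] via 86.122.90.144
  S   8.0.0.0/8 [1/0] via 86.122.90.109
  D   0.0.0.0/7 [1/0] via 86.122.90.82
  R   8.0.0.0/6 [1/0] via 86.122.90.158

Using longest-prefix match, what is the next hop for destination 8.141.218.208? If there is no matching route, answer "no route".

86.122.90.144

Routes whose prefix contains 8.141.218.208:
  8.0.0.0/6 (8.0.0.0 - 11.255.255.255) -> 86.122.90.158
  8.0.0.0/8 (8.0.0.0 - 8.255.255.255) -> 86.122.90.109
  8.140.0.0/15 (8.140.0.0 - 8.141.255.255) -> 86.122.90.144
More-specific entries that do NOT match:
  8.141.218.144/30 (8.141.218.144 - 8.141.218.147) does not contain 8.141.218.208
  8.141.218.128/27 (8.141.218.128 - 8.141.218.159) does not contain 8.141.218.208
  8.141.219.0/24 (8.141.219.0 - 8.141.219.255) does not contain 8.141.218.208
  8.141.208.0/22 (8.141.208.0 - 8.141.211.255) does not contain 8.141.218.208
  8.141.208.0/21 (8.141.208.0 - 8.141.215.255) does not contain 8.141.218.208
  8.141.0.0/17 (8.141.0.0 - 8.141.127.255) does not contain 8.141.218.208
Longest matching prefix is /15 -> next hop 86.122.90.144.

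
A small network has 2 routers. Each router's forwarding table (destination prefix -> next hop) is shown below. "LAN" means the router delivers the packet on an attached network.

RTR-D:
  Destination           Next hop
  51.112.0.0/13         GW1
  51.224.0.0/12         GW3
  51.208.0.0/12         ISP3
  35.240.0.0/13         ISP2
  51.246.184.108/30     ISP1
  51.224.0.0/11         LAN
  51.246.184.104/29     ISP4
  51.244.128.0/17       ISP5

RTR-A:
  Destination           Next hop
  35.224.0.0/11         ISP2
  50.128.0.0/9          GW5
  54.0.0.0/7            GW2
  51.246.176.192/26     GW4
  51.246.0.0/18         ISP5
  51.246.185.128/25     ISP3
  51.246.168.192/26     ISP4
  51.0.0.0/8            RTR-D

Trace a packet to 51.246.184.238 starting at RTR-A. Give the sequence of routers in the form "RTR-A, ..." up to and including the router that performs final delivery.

At RTR-A: longest match for 51.246.184.238 is 51.0.0.0/8 -> RTR-D
At RTR-D: longest match for 51.246.184.238 is 51.224.0.0/11 -> LAN

RTR-A, RTR-D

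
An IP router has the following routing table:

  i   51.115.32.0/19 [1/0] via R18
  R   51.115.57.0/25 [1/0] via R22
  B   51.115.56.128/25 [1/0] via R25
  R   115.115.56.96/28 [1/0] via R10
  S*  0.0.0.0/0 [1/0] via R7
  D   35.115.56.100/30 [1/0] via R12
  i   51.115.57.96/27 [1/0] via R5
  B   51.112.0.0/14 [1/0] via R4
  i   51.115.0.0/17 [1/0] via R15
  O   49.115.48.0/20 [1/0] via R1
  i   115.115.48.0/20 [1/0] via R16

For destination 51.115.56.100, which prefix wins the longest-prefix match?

51.115.32.0/19

Entries matching 51.115.56.100:
  0.0.0.0/0 (default, matches everything)
  51.112.0.0/14 (51.112.0.0 - 51.115.255.255)
  51.115.0.0/17 (51.115.0.0 - 51.115.127.255)
  51.115.32.0/19 (51.115.32.0 - 51.115.63.255)
Most specific is 51.115.32.0/19.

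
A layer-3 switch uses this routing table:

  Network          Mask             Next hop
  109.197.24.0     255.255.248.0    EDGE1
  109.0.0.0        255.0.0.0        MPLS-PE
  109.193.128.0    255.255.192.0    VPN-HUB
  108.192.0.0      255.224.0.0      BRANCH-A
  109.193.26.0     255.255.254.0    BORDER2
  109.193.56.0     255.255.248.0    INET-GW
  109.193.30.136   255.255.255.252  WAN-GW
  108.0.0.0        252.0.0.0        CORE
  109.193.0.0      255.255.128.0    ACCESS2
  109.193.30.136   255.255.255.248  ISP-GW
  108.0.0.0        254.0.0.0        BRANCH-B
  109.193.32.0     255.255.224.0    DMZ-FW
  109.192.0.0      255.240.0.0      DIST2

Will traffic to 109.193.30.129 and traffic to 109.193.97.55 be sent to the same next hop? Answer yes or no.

109.193.30.129: longest match 109.193.0.0/17 -> ACCESS2
109.193.97.55: longest match 109.193.0.0/17 -> ACCESS2

yes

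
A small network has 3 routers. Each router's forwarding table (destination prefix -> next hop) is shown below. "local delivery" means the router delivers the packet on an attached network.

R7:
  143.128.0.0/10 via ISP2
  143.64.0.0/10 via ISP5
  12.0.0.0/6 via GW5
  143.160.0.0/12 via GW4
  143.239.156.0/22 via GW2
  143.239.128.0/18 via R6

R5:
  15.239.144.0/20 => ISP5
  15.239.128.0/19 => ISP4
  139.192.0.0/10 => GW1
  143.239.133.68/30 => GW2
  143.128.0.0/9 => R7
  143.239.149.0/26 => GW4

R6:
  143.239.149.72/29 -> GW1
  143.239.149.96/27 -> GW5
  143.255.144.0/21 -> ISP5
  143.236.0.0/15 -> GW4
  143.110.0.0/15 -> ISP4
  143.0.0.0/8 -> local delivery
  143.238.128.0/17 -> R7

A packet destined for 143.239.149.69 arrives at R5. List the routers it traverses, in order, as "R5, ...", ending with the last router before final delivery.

At R5: longest match for 143.239.149.69 is 143.128.0.0/9 -> R7
At R7: longest match for 143.239.149.69 is 143.239.128.0/18 -> R6
At R6: longest match for 143.239.149.69 is 143.0.0.0/8 -> local delivery

R5, R7, R6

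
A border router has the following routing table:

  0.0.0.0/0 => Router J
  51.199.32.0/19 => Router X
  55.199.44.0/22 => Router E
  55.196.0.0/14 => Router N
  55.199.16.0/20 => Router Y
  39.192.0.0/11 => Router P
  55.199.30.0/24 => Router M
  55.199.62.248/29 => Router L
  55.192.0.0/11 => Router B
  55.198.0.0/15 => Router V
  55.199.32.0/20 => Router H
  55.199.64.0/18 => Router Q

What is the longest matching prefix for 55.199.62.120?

55.198.0.0/15

Entries matching 55.199.62.120:
  0.0.0.0/0 (default, matches everything)
  55.192.0.0/11 (55.192.0.0 - 55.223.255.255)
  55.196.0.0/14 (55.196.0.0 - 55.199.255.255)
  55.198.0.0/15 (55.198.0.0 - 55.199.255.255)
Most specific is 55.198.0.0/15.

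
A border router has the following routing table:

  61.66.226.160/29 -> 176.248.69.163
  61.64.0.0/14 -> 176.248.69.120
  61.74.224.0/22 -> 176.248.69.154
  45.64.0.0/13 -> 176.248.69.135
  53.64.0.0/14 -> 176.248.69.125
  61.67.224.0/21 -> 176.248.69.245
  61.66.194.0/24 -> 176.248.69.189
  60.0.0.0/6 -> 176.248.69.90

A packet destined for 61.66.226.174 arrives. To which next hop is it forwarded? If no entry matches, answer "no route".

Routes whose prefix contains 61.66.226.174:
  60.0.0.0/6 (60.0.0.0 - 63.255.255.255) -> 176.248.69.90
  61.64.0.0/14 (61.64.0.0 - 61.67.255.255) -> 176.248.69.120
More-specific entries that do NOT match:
  61.66.226.160/29 (61.66.226.160 - 61.66.226.167) does not contain 61.66.226.174
  61.66.194.0/24 (61.66.194.0 - 61.66.194.255) does not contain 61.66.226.174
  61.74.224.0/22 (61.74.224.0 - 61.74.227.255) does not contain 61.66.226.174
  61.67.224.0/21 (61.67.224.0 - 61.67.231.255) does not contain 61.66.226.174
Longest matching prefix is /14 -> next hop 176.248.69.120.

176.248.69.120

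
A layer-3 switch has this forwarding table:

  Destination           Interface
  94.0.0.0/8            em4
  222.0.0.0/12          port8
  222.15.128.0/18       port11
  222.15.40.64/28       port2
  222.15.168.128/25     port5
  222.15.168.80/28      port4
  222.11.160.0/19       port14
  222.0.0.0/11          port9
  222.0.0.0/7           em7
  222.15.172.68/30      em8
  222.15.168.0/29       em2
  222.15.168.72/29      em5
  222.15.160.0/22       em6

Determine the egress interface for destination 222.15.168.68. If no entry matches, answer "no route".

port11

Routes whose prefix contains 222.15.168.68:
  222.0.0.0/7 (222.0.0.0 - 223.255.255.255) -> em7
  222.0.0.0/11 (222.0.0.0 - 222.31.255.255) -> port9
  222.0.0.0/12 (222.0.0.0 - 222.15.255.255) -> port8
  222.15.128.0/18 (222.15.128.0 - 222.15.191.255) -> port11
More-specific entries that do NOT match:
  222.15.172.68/30 (222.15.172.68 - 222.15.172.71) does not contain 222.15.168.68
  222.15.168.0/29 (222.15.168.0 - 222.15.168.7) does not contain 222.15.168.68
  222.15.168.72/29 (222.15.168.72 - 222.15.168.79) does not contain 222.15.168.68
  222.15.40.64/28 (222.15.40.64 - 222.15.40.79) does not contain 222.15.168.68
  222.15.168.80/28 (222.15.168.80 - 222.15.168.95) does not contain 222.15.168.68
  222.15.168.128/25 (222.15.168.128 - 222.15.168.255) does not contain 222.15.168.68
  222.15.160.0/22 (222.15.160.0 - 222.15.163.255) does not contain 222.15.168.68
  222.11.160.0/19 (222.11.160.0 - 222.11.191.255) does not contain 222.15.168.68
Longest matching prefix is /18 -> interface port11.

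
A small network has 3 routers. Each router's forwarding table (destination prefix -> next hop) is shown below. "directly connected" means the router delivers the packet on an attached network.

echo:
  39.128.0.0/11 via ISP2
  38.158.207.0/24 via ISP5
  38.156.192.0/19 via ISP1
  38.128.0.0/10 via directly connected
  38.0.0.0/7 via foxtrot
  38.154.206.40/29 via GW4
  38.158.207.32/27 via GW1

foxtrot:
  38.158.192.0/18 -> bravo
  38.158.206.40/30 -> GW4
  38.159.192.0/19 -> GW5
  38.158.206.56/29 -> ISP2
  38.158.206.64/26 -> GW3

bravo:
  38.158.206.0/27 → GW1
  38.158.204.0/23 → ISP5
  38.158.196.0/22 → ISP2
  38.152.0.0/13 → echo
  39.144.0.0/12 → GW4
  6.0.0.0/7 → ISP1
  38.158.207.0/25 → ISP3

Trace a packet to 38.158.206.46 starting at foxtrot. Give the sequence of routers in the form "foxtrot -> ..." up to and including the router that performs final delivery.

At foxtrot: longest match for 38.158.206.46 is 38.158.192.0/18 -> bravo
At bravo: longest match for 38.158.206.46 is 38.152.0.0/13 -> echo
At echo: longest match for 38.158.206.46 is 38.128.0.0/10 -> directly connected

foxtrot -> bravo -> echo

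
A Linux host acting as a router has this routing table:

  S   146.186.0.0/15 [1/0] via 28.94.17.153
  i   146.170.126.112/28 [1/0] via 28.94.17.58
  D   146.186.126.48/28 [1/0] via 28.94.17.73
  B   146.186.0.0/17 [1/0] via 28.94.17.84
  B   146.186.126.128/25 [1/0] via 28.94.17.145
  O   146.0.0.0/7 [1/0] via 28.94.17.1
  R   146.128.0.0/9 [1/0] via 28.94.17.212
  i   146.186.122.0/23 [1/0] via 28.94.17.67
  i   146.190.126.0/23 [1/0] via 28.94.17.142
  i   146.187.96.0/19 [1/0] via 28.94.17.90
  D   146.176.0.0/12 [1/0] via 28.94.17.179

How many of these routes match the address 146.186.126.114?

5

Prefixes containing 146.186.126.114:
  146.0.0.0/7 (146.0.0.0 - 147.255.255.255)
  146.128.0.0/9 (146.128.0.0 - 146.255.255.255)
  146.176.0.0/12 (146.176.0.0 - 146.191.255.255)
  146.186.0.0/15 (146.186.0.0 - 146.187.255.255)
  146.186.0.0/17 (146.186.0.0 - 146.186.127.255)
Total matching entries: 5.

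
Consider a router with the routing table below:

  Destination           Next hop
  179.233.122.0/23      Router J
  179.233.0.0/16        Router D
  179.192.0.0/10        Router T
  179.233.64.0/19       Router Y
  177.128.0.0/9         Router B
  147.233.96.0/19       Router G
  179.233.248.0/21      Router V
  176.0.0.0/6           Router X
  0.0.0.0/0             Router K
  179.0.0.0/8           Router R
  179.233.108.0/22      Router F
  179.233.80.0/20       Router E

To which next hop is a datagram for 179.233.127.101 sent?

Router D

Routes whose prefix contains 179.233.127.101:
  0.0.0.0/0 (default, matches everything) -> Router K
  176.0.0.0/6 (176.0.0.0 - 179.255.255.255) -> Router X
  179.0.0.0/8 (179.0.0.0 - 179.255.255.255) -> Router R
  179.192.0.0/10 (179.192.0.0 - 179.255.255.255) -> Router T
  179.233.0.0/16 (179.233.0.0 - 179.233.255.255) -> Router D
More-specific entries that do NOT match:
  179.233.122.0/23 (179.233.122.0 - 179.233.123.255) does not contain 179.233.127.101
  179.233.108.0/22 (179.233.108.0 - 179.233.111.255) does not contain 179.233.127.101
  179.233.248.0/21 (179.233.248.0 - 179.233.255.255) does not contain 179.233.127.101
  179.233.80.0/20 (179.233.80.0 - 179.233.95.255) does not contain 179.233.127.101
  179.233.64.0/19 (179.233.64.0 - 179.233.95.255) does not contain 179.233.127.101
  147.233.96.0/19 (147.233.96.0 - 147.233.127.255) does not contain 179.233.127.101
Longest matching prefix is /16 -> next hop Router D.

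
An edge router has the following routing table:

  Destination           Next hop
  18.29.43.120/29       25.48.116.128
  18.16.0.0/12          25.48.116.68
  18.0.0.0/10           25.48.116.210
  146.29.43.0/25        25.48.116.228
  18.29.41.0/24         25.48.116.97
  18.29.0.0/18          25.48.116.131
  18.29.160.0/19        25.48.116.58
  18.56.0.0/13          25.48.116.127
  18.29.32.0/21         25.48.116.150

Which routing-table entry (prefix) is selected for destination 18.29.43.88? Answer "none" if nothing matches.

18.29.0.0/18

Entries matching 18.29.43.88:
  18.0.0.0/10 (18.0.0.0 - 18.63.255.255)
  18.16.0.0/12 (18.16.0.0 - 18.31.255.255)
  18.29.0.0/18 (18.29.0.0 - 18.29.63.255)
Most specific is 18.29.0.0/18.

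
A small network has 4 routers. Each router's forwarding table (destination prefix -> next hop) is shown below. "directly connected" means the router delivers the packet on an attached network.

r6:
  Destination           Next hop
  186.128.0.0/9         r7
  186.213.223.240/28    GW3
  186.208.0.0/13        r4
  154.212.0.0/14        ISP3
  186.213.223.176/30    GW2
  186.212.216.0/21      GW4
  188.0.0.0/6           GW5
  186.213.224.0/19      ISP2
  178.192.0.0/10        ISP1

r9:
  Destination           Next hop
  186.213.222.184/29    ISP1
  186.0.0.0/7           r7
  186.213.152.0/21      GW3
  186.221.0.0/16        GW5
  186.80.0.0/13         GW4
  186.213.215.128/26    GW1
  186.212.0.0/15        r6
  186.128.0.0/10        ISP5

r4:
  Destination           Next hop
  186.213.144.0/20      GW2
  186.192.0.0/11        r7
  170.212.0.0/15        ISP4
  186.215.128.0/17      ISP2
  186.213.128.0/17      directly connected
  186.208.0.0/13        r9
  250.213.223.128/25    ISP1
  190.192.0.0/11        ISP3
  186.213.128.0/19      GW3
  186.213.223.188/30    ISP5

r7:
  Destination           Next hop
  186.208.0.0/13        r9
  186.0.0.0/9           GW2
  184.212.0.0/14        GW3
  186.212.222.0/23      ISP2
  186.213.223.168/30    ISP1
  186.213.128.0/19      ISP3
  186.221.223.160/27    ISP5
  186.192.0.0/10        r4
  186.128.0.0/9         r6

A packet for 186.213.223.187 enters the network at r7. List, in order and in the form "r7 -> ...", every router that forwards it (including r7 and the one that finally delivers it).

r7 -> r9 -> r6 -> r4

At r7: longest match for 186.213.223.187 is 186.208.0.0/13 -> r9
At r9: longest match for 186.213.223.187 is 186.212.0.0/15 -> r6
At r6: longest match for 186.213.223.187 is 186.208.0.0/13 -> r4
At r4: longest match for 186.213.223.187 is 186.213.128.0/17 -> directly connected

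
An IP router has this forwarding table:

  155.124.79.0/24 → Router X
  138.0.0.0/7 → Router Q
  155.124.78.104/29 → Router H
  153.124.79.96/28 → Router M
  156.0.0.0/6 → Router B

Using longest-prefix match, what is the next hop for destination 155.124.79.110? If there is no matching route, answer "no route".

Router X

Routes whose prefix contains 155.124.79.110:
  155.124.79.0/24 (155.124.79.0 - 155.124.79.255) -> Router X
More-specific entries that do NOT match:
  155.124.78.104/29 (155.124.78.104 - 155.124.78.111) does not contain 155.124.79.110
  153.124.79.96/28 (153.124.79.96 - 153.124.79.111) does not contain 155.124.79.110
Longest matching prefix is /24 -> next hop Router X.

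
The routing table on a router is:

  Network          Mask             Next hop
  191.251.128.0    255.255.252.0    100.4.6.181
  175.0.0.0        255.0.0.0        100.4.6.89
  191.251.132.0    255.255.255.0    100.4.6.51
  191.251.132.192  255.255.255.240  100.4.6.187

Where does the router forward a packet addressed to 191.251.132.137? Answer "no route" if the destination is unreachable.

Routes whose prefix contains 191.251.132.137:
  191.251.132.0/24 (191.251.132.0 - 191.251.132.255) -> 100.4.6.51
More-specific entries that do NOT match:
  191.251.132.192/28 (191.251.132.192 - 191.251.132.207) does not contain 191.251.132.137
Longest matching prefix is /24 -> next hop 100.4.6.51.

100.4.6.51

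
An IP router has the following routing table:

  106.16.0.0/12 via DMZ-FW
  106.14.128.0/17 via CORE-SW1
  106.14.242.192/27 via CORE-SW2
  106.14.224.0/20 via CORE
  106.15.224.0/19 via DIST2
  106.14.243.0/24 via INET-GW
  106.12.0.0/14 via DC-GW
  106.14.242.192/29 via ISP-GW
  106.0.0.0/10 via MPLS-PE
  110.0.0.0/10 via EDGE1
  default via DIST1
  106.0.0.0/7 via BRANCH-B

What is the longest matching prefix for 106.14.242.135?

106.14.128.0/17

Entries matching 106.14.242.135:
  0.0.0.0/0 (default, matches everything)
  106.0.0.0/7 (106.0.0.0 - 107.255.255.255)
  106.0.0.0/10 (106.0.0.0 - 106.63.255.255)
  106.12.0.0/14 (106.12.0.0 - 106.15.255.255)
  106.14.128.0/17 (106.14.128.0 - 106.14.255.255)
Most specific is 106.14.128.0/17.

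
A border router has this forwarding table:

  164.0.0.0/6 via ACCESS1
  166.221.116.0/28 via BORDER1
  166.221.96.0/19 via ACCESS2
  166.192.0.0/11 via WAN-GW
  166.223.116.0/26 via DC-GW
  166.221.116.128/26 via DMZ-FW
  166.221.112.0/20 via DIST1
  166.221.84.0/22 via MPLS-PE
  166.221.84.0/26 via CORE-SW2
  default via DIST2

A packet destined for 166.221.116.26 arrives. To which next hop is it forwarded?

DIST1

Routes whose prefix contains 166.221.116.26:
  0.0.0.0/0 (default, matches everything) -> DIST2
  164.0.0.0/6 (164.0.0.0 - 167.255.255.255) -> ACCESS1
  166.192.0.0/11 (166.192.0.0 - 166.223.255.255) -> WAN-GW
  166.221.96.0/19 (166.221.96.0 - 166.221.127.255) -> ACCESS2
  166.221.112.0/20 (166.221.112.0 - 166.221.127.255) -> DIST1
More-specific entries that do NOT match:
  166.221.116.0/28 (166.221.116.0 - 166.221.116.15) does not contain 166.221.116.26
  166.223.116.0/26 (166.223.116.0 - 166.223.116.63) does not contain 166.221.116.26
  166.221.116.128/26 (166.221.116.128 - 166.221.116.191) does not contain 166.221.116.26
  166.221.84.0/26 (166.221.84.0 - 166.221.84.63) does not contain 166.221.116.26
  166.221.84.0/22 (166.221.84.0 - 166.221.87.255) does not contain 166.221.116.26
Longest matching prefix is /20 -> next hop DIST1.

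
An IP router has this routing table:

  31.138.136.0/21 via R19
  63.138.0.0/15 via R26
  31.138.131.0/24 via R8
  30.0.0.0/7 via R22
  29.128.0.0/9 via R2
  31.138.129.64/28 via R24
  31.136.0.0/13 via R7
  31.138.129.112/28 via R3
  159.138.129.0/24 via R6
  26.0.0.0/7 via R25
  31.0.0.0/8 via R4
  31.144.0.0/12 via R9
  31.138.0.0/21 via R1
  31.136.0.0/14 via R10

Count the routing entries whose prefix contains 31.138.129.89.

4

Prefixes containing 31.138.129.89:
  30.0.0.0/7 (30.0.0.0 - 31.255.255.255)
  31.0.0.0/8 (31.0.0.0 - 31.255.255.255)
  31.136.0.0/13 (31.136.0.0 - 31.143.255.255)
  31.136.0.0/14 (31.136.0.0 - 31.139.255.255)
Total matching entries: 4.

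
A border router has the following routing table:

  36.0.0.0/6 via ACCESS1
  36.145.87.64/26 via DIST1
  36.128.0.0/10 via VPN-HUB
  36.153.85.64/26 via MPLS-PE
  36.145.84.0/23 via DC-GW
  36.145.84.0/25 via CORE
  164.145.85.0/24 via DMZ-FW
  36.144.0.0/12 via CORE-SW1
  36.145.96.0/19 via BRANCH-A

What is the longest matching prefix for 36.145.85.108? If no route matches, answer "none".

Entries matching 36.145.85.108:
  36.0.0.0/6 (36.0.0.0 - 39.255.255.255)
  36.128.0.0/10 (36.128.0.0 - 36.191.255.255)
  36.144.0.0/12 (36.144.0.0 - 36.159.255.255)
  36.145.84.0/23 (36.145.84.0 - 36.145.85.255)
Most specific is 36.145.84.0/23.

36.145.84.0/23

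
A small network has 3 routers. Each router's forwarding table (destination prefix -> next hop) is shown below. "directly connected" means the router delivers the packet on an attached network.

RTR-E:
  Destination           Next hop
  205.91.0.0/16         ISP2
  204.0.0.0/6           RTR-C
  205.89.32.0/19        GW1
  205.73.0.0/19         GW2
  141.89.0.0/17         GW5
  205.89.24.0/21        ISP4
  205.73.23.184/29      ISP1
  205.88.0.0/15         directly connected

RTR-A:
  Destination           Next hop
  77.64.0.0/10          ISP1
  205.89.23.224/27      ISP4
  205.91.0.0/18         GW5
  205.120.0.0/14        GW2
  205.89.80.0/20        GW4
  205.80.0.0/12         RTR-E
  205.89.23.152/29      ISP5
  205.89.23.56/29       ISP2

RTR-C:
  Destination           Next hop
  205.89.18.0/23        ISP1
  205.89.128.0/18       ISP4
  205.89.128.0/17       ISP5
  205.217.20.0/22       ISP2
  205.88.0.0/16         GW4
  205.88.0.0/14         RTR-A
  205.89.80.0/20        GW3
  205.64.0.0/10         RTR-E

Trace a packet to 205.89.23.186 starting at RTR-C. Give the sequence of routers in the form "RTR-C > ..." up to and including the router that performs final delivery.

At RTR-C: longest match for 205.89.23.186 is 205.88.0.0/14 -> RTR-A
At RTR-A: longest match for 205.89.23.186 is 205.80.0.0/12 -> RTR-E
At RTR-E: longest match for 205.89.23.186 is 205.88.0.0/15 -> directly connected

RTR-C > RTR-A > RTR-E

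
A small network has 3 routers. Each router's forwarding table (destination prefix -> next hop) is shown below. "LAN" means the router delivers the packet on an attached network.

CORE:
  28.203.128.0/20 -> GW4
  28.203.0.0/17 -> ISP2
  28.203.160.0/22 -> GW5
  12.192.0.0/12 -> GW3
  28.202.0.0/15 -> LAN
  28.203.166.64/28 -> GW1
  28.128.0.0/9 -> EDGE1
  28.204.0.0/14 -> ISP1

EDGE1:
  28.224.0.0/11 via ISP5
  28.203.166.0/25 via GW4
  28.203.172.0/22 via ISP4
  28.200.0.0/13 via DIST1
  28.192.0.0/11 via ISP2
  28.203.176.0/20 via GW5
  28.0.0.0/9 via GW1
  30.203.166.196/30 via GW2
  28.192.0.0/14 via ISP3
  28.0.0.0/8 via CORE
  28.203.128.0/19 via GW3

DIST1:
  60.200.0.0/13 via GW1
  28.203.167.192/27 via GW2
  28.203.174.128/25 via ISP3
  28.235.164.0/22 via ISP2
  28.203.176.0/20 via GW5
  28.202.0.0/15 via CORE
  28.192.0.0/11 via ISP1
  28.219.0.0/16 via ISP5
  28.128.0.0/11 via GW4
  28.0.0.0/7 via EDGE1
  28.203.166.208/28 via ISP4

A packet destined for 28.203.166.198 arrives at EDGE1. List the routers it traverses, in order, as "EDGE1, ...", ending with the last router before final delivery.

EDGE1, DIST1, CORE

At EDGE1: longest match for 28.203.166.198 is 28.200.0.0/13 -> DIST1
At DIST1: longest match for 28.203.166.198 is 28.202.0.0/15 -> CORE
At CORE: longest match for 28.203.166.198 is 28.202.0.0/15 -> LAN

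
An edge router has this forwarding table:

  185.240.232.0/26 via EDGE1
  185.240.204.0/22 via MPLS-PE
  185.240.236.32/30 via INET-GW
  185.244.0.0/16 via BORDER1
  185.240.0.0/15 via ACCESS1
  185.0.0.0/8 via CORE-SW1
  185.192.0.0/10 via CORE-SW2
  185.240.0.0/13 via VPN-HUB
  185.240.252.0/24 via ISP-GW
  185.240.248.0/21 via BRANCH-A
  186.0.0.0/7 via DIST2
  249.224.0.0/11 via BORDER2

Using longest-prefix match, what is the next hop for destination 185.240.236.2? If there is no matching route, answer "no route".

Routes whose prefix contains 185.240.236.2:
  185.0.0.0/8 (185.0.0.0 - 185.255.255.255) -> CORE-SW1
  185.192.0.0/10 (185.192.0.0 - 185.255.255.255) -> CORE-SW2
  185.240.0.0/13 (185.240.0.0 - 185.247.255.255) -> VPN-HUB
  185.240.0.0/15 (185.240.0.0 - 185.241.255.255) -> ACCESS1
More-specific entries that do NOT match:
  185.240.236.32/30 (185.240.236.32 - 185.240.236.35) does not contain 185.240.236.2
  185.240.232.0/26 (185.240.232.0 - 185.240.232.63) does not contain 185.240.236.2
  185.240.252.0/24 (185.240.252.0 - 185.240.252.255) does not contain 185.240.236.2
  185.240.204.0/22 (185.240.204.0 - 185.240.207.255) does not contain 185.240.236.2
  185.240.248.0/21 (185.240.248.0 - 185.240.255.255) does not contain 185.240.236.2
  185.244.0.0/16 (185.244.0.0 - 185.244.255.255) does not contain 185.240.236.2
Longest matching prefix is /15 -> next hop ACCESS1.

ACCESS1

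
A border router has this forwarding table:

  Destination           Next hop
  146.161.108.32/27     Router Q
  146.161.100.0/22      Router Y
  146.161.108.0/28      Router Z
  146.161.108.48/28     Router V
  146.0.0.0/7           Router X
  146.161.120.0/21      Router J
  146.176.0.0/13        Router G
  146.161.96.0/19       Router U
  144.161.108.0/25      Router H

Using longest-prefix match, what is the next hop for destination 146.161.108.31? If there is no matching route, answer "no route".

Router U

Routes whose prefix contains 146.161.108.31:
  146.0.0.0/7 (146.0.0.0 - 147.255.255.255) -> Router X
  146.161.96.0/19 (146.161.96.0 - 146.161.127.255) -> Router U
More-specific entries that do NOT match:
  146.161.108.0/28 (146.161.108.0 - 146.161.108.15) does not contain 146.161.108.31
  146.161.108.48/28 (146.161.108.48 - 146.161.108.63) does not contain 146.161.108.31
  146.161.108.32/27 (146.161.108.32 - 146.161.108.63) does not contain 146.161.108.31
  144.161.108.0/25 (144.161.108.0 - 144.161.108.127) does not contain 146.161.108.31
  146.161.100.0/22 (146.161.100.0 - 146.161.103.255) does not contain 146.161.108.31
  146.161.120.0/21 (146.161.120.0 - 146.161.127.255) does not contain 146.161.108.31
Longest matching prefix is /19 -> next hop Router U.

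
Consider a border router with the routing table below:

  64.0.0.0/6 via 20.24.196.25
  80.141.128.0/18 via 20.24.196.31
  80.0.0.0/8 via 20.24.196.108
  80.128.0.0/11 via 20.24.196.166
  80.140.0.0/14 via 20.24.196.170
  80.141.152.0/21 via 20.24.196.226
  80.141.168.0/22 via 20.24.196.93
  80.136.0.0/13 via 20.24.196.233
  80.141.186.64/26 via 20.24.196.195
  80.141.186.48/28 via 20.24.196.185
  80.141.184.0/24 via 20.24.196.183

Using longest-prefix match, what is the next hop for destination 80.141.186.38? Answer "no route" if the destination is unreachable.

Routes whose prefix contains 80.141.186.38:
  80.0.0.0/8 (80.0.0.0 - 80.255.255.255) -> 20.24.196.108
  80.128.0.0/11 (80.128.0.0 - 80.159.255.255) -> 20.24.196.166
  80.136.0.0/13 (80.136.0.0 - 80.143.255.255) -> 20.24.196.233
  80.140.0.0/14 (80.140.0.0 - 80.143.255.255) -> 20.24.196.170
  80.141.128.0/18 (80.141.128.0 - 80.141.191.255) -> 20.24.196.31
More-specific entries that do NOT match:
  80.141.186.48/28 (80.141.186.48 - 80.141.186.63) does not contain 80.141.186.38
  80.141.186.64/26 (80.141.186.64 - 80.141.186.127) does not contain 80.141.186.38
  80.141.184.0/24 (80.141.184.0 - 80.141.184.255) does not contain 80.141.186.38
  80.141.168.0/22 (80.141.168.0 - 80.141.171.255) does not contain 80.141.186.38
  80.141.152.0/21 (80.141.152.0 - 80.141.159.255) does not contain 80.141.186.38
Longest matching prefix is /18 -> next hop 20.24.196.31.

20.24.196.31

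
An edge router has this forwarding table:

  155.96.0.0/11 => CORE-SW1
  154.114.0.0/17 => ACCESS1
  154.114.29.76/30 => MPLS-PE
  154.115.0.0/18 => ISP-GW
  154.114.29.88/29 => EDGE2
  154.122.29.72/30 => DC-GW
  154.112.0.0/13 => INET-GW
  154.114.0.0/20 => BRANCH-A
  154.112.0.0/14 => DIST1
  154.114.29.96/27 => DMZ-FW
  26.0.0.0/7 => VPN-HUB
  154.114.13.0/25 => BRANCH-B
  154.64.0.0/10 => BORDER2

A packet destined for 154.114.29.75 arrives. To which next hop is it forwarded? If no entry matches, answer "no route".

ACCESS1

Routes whose prefix contains 154.114.29.75:
  154.64.0.0/10 (154.64.0.0 - 154.127.255.255) -> BORDER2
  154.112.0.0/13 (154.112.0.0 - 154.119.255.255) -> INET-GW
  154.112.0.0/14 (154.112.0.0 - 154.115.255.255) -> DIST1
  154.114.0.0/17 (154.114.0.0 - 154.114.127.255) -> ACCESS1
More-specific entries that do NOT match:
  154.114.29.76/30 (154.114.29.76 - 154.114.29.79) does not contain 154.114.29.75
  154.122.29.72/30 (154.122.29.72 - 154.122.29.75) does not contain 154.114.29.75
  154.114.29.88/29 (154.114.29.88 - 154.114.29.95) does not contain 154.114.29.75
  154.114.29.96/27 (154.114.29.96 - 154.114.29.127) does not contain 154.114.29.75
  154.114.13.0/25 (154.114.13.0 - 154.114.13.127) does not contain 154.114.29.75
  154.114.0.0/20 (154.114.0.0 - 154.114.15.255) does not contain 154.114.29.75
  154.115.0.0/18 (154.115.0.0 - 154.115.63.255) does not contain 154.114.29.75
Longest matching prefix is /17 -> next hop ACCESS1.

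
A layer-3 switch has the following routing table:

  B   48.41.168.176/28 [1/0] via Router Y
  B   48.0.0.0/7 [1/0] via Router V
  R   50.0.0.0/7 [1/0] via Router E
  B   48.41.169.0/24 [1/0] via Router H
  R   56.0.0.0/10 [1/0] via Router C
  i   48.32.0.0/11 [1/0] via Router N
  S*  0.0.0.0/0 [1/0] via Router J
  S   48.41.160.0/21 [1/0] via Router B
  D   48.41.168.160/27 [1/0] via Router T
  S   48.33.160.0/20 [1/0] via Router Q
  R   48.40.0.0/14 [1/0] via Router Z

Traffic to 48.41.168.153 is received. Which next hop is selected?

Router Z

Routes whose prefix contains 48.41.168.153:
  0.0.0.0/0 (default, matches everything) -> Router J
  48.0.0.0/7 (48.0.0.0 - 49.255.255.255) -> Router V
  48.32.0.0/11 (48.32.0.0 - 48.63.255.255) -> Router N
  48.40.0.0/14 (48.40.0.0 - 48.43.255.255) -> Router Z
More-specific entries that do NOT match:
  48.41.168.176/28 (48.41.168.176 - 48.41.168.191) does not contain 48.41.168.153
  48.41.168.160/27 (48.41.168.160 - 48.41.168.191) does not contain 48.41.168.153
  48.41.169.0/24 (48.41.169.0 - 48.41.169.255) does not contain 48.41.168.153
  48.41.160.0/21 (48.41.160.0 - 48.41.167.255) does not contain 48.41.168.153
  48.33.160.0/20 (48.33.160.0 - 48.33.175.255) does not contain 48.41.168.153
Longest matching prefix is /14 -> next hop Router Z.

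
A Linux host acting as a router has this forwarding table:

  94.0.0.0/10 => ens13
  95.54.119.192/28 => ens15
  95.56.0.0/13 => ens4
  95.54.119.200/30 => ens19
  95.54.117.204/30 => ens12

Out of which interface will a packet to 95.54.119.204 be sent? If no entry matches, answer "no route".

ens15

Routes whose prefix contains 95.54.119.204:
  95.54.119.192/28 (95.54.119.192 - 95.54.119.207) -> ens15
More-specific entries that do NOT match:
  95.54.119.200/30 (95.54.119.200 - 95.54.119.203) does not contain 95.54.119.204
  95.54.117.204/30 (95.54.117.204 - 95.54.117.207) does not contain 95.54.119.204
Longest matching prefix is /28 -> interface ens15.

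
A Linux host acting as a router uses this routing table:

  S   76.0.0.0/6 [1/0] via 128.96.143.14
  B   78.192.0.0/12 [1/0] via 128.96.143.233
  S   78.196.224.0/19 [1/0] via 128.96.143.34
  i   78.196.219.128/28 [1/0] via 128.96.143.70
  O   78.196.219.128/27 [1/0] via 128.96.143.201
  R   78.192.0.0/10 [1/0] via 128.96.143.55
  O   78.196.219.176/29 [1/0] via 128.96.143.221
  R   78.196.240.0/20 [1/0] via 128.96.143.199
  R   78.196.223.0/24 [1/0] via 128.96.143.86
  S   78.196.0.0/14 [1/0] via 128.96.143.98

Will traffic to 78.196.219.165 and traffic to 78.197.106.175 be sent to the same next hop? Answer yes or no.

yes

78.196.219.165: longest match 78.196.0.0/14 -> 128.96.143.98
78.197.106.175: longest match 78.196.0.0/14 -> 128.96.143.98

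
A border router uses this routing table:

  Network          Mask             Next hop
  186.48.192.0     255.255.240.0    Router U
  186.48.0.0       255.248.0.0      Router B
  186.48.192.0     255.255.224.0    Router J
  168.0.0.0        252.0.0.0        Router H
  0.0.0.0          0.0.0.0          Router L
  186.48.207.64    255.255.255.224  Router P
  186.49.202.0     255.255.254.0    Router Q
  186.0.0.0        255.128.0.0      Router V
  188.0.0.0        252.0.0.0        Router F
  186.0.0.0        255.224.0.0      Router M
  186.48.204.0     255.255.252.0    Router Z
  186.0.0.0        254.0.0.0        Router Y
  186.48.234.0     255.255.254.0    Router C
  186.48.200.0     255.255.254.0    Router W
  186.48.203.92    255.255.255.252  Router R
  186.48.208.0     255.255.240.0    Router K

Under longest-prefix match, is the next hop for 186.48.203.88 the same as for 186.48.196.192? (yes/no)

186.48.203.88: longest match 186.48.192.0/20 -> Router U
186.48.196.192: longest match 186.48.192.0/20 -> Router U

yes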